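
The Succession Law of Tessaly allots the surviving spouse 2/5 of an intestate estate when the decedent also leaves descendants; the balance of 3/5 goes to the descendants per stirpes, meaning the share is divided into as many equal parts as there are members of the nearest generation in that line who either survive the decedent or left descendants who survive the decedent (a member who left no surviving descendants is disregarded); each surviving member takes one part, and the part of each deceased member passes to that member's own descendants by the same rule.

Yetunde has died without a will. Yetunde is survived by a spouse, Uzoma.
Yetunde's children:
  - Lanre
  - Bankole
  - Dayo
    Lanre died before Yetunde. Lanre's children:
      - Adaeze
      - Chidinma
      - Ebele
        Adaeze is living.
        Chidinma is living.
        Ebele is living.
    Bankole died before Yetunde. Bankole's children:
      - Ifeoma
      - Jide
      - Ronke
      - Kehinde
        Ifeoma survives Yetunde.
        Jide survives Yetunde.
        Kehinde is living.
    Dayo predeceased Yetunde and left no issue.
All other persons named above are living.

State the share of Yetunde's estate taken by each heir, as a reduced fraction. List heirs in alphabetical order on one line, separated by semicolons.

Adaeze 1/10; Chidinma 1/10; Ebele 1/10; Ifeoma 3/40; Jide 3/40; Kehinde 3/40; Ronke 3/40; Uzoma 2/5

Uzoma, as surviving spouse, takes 2/5.
The remaining 3/5 passes to Yetunde's descendants per stirpes.
Dayo left no surviving issue, so that branch lapses and is disregarded.
The 3/5 is divided into 2 equal shares of 3/10 among Lanre, Bankole.
Lanre predeceased; the 3/10 allotted to Lanre's branch passes to Lanre's issue by representation.
The 3/10 is divided into 3 equal shares of 1/10 among Adaeze, Chidinma, Ebele.
Adaeze is living and takes 1/10.
Chidinma is living and takes 1/10.
Ebele is living and takes 1/10.
Bankole predeceased; the 3/10 allotted to Bankole's branch passes to Bankole's issue by representation.
The 3/10 is divided into 4 equal shares of 3/40 among Ifeoma, Jide, Ronke, Kehinde.
Ifeoma is living and takes 3/40.
Jide is living and takes 3/40.
Ronke is living and takes 3/40.
Kehinde is living and takes 3/40.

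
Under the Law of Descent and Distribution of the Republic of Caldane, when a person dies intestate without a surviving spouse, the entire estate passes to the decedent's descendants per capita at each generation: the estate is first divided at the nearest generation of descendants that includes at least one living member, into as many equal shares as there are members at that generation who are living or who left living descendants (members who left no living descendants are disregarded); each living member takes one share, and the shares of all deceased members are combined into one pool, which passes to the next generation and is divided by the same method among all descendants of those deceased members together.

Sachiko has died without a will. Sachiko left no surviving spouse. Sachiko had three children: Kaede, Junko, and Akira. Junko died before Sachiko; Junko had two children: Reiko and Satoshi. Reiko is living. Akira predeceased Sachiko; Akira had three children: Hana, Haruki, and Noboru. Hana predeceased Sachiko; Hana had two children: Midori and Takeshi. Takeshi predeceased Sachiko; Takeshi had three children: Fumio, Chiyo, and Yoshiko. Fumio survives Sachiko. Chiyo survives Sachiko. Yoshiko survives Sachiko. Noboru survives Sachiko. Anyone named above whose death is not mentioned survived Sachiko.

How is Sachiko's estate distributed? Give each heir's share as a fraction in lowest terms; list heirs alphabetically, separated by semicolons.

There is no surviving spouse, so the entire estate passes to Sachiko's descendants per capita at each generation.
At generation 1 (Kaede, Junko, Akira) there are 3 shares of (1)/3 = 1/3 each.
Living: Kaede — each takes 1/3.
Deceased: Junko and Akira. Their combined 2/3 is pooled and carried to generation 2.
At generation 2 (Reiko, Satoshi, Hana, Haruki, Noboru) there are 5 shares of (2/3)/5 = 2/15 each.
Living: Reiko, Satoshi, Haruki, and Noboru — each takes 2/15.
Deceased: Hana. That 2/15 share is carried to generation 3.
At generation 3 (Midori, Takeshi) there are 2 shares of (2/15)/2 = 1/15 each.
Living: Midori — each takes 1/15.
Deceased: Takeshi. That 1/15 share is carried to generation 4.
At generation 4 (Fumio, Chiyo, Yoshiko) there are 3 shares of (1/15)/3 = 1/45 each.
Living: Fumio, Chiyo, and Yoshiko — each takes 1/45.

Chiyo 1/45; Fumio 1/45; Haruki 2/15; Kaede 1/3; Midori 1/15; Noboru 2/15; Reiko 2/15; Satoshi 2/15; Yoshiko 1/45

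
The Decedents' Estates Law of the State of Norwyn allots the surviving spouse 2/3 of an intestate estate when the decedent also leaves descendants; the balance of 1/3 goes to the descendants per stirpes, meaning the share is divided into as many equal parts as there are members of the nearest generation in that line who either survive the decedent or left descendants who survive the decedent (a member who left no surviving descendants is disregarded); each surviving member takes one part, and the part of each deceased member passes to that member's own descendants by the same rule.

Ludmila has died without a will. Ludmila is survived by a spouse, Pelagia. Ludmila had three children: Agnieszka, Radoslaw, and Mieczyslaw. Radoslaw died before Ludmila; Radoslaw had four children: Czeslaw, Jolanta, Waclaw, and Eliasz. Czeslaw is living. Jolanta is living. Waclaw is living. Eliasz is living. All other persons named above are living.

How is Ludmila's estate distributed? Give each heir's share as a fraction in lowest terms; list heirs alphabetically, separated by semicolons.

Agnieszka 1/9; Czeslaw 1/36; Eliasz 1/36; Jolanta 1/36; Mieczyslaw 1/9; Pelagia 2/3; Waclaw 1/36

Pelagia, as surviving spouse, takes 2/3.
The remaining 1/3 passes to Ludmila's descendants per stirpes.
The 1/3 is divided into 3 equal shares of 1/9 among Agnieszka, Radoslaw, Mieczyslaw.
Agnieszka is living and takes 1/9.
Radoslaw predeceased; the 1/9 allotted to Radoslaw's branch passes to Radoslaw's issue by representation.
The 1/9 is divided into 4 equal shares of 1/36 among Czeslaw, Jolanta, Waclaw, Eliasz.
Czeslaw is living and takes 1/36.
Jolanta is living and takes 1/36.
Waclaw is living and takes 1/36.
Eliasz is living and takes 1/36.
Mieczyslaw is living and takes 1/9.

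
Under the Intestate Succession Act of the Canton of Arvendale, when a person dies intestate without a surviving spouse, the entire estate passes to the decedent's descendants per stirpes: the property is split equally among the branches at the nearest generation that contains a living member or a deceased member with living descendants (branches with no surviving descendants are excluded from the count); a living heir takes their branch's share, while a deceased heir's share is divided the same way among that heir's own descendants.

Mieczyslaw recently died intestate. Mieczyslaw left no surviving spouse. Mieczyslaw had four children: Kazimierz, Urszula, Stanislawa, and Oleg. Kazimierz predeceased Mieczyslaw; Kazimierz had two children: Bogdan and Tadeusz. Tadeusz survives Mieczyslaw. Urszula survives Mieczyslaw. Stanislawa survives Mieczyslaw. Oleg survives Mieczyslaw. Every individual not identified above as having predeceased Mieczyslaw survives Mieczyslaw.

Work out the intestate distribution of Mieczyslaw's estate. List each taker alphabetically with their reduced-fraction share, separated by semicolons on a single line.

Bogdan 1/8; Oleg 1/4; Stanislawa 1/4; Tadeusz 1/8; Urszula 1/4

There is no surviving spouse, so the entire estate passes to Mieczyslaw's descendants per stirpes.
The estate is divided into 4 equal shares of 1/4 among Kazimierz, Urszula, Stanislawa, Oleg.
Kazimierz predeceased; the 1/4 allotted to Kazimierz's branch passes to Kazimierz's issue by representation.
The 1/4 is divided into 2 equal shares of 1/8 among Bogdan, Tadeusz.
Bogdan is living and takes 1/8.
Tadeusz is living and takes 1/8.
Urszula is living and takes 1/4.
Stanislawa is living and takes 1/4.
Oleg is living and takes 1/4.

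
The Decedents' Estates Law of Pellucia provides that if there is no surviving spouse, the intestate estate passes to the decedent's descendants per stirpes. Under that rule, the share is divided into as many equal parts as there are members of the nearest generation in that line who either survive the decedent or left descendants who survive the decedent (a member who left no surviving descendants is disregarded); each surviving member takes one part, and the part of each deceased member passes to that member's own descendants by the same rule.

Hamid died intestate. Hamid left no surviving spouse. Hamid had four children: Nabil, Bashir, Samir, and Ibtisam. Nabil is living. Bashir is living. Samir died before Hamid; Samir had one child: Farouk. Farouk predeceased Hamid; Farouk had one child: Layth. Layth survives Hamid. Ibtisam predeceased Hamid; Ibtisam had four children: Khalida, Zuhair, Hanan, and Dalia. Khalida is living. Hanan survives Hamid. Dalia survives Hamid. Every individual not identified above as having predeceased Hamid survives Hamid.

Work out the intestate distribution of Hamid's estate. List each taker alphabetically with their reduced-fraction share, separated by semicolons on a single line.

There is no surviving spouse, so the entire estate passes to Hamid's descendants per stirpes.
The estate is divided into 4 equal shares of 1/4 among Nabil, Bashir, Samir, Ibtisam.
Nabil is living and takes 1/4.
Bashir is living and takes 1/4.
Samir predeceased; the 1/4 allotted to Samir's branch passes to Samir's issue by representation.
Farouk's line is the sole branch at this level, so the full 1/4 passes to Farouk's issue by representation.
Layth is the sole taker at this level and receives the full 1/4.
Ibtisam predeceased; the 1/4 allotted to Ibtisam's branch passes to Ibtisam's issue by representation.
The 1/4 is divided into 4 equal shares of 1/16 among Khalida, Zuhair, Hanan, Dalia.
Khalida is living and takes 1/16.
Zuhair is living and takes 1/16.
Hanan is living and takes 1/16.
Dalia is living and takes 1/16.

Bashir 1/4; Dalia 1/16; Hanan 1/16; Khalida 1/16; Layth 1/4; Nabil 1/4; Zuhair 1/16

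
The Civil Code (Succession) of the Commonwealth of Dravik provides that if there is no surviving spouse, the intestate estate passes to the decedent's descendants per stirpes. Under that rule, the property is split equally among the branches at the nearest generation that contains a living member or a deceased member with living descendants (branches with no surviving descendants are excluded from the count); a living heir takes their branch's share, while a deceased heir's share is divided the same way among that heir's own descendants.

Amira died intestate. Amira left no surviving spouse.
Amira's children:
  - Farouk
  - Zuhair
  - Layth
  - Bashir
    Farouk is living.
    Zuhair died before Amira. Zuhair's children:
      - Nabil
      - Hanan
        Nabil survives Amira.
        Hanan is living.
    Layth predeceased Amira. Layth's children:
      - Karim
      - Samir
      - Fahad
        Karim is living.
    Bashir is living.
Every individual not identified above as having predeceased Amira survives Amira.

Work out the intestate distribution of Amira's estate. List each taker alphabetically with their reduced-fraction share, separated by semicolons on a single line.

Bashir 1/4; Fahad 1/12; Farouk 1/4; Hanan 1/8; Karim 1/12; Nabil 1/8; Samir 1/12

There is no surviving spouse, so the entire estate passes to Amira's descendants per stirpes.
The estate is divided into 4 equal shares of 1/4 among Farouk, Zuhair, Layth, Bashir.
Farouk is living and takes 1/4.
Zuhair predeceased; the 1/4 allotted to Zuhair's branch passes to Zuhair's issue by representation.
The 1/4 is divided into 2 equal shares of 1/8 among Nabil, Hanan.
Nabil is living and takes 1/8.
Hanan is living and takes 1/8.
Layth predeceased; the 1/4 allotted to Layth's branch passes to Layth's issue by representation.
The 1/4 is divided into 3 equal shares of 1/12 among Karim, Samir, Fahad.
Karim is living and takes 1/12.
Samir is living and takes 1/12.
Fahad is living and takes 1/12.
Bashir is living and takes 1/4.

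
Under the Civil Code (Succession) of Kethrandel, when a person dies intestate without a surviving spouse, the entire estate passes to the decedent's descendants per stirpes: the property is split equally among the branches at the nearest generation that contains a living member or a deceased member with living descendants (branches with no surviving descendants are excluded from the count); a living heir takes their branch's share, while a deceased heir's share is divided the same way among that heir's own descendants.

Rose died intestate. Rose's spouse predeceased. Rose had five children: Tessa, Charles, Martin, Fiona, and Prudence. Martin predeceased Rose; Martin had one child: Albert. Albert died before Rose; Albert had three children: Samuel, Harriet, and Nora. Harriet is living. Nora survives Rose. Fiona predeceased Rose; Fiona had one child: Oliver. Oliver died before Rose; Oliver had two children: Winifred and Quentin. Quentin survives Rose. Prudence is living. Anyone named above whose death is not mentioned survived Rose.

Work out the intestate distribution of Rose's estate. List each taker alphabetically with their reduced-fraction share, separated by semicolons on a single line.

Charles 1/5; Harriet 1/15; Nora 1/15; Prudence 1/5; Quentin 1/10; Samuel 1/15; Tessa 1/5; Winifred 1/10

There is no surviving spouse, so the entire estate passes to Rose's descendants per stirpes.
The estate is divided into 5 equal shares of 1/5 among Tessa, Charles, Martin, Fiona, Prudence.
Tessa is living and takes 1/5.
Charles is living and takes 1/5.
Martin predeceased; the 1/5 allotted to Martin's branch passes to Martin's issue by representation.
Albert's line is the sole branch at this level, so the full 1/5 passes to Albert's issue by representation.
The 1/5 is divided into 3 equal shares of 1/15 among Samuel, Harriet, Nora.
Samuel is living and takes 1/15.
Harriet is living and takes 1/15.
Nora is living and takes 1/15.
Fiona predeceased; the 1/5 allotted to Fiona's branch passes to Fiona's issue by representation.
Oliver's line is the sole branch at this level, so the full 1/5 passes to Oliver's issue by representation.
The 1/5 is divided into 2 equal shares of 1/10 among Winifred, Quentin.
Winifred is living and takes 1/10.
Quentin is living and takes 1/10.
Prudence is living and takes 1/5.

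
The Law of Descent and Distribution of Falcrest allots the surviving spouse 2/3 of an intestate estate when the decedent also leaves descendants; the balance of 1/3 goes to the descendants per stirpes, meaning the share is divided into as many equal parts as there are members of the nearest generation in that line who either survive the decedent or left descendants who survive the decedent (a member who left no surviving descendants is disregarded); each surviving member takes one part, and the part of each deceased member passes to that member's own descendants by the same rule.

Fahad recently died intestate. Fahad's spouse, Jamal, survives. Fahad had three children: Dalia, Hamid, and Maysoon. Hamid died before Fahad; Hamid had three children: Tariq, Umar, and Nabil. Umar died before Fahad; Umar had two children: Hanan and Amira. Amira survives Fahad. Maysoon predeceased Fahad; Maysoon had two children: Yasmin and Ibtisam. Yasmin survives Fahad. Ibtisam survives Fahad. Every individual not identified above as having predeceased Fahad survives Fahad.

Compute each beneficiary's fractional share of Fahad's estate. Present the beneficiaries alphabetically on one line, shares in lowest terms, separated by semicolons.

Amira 1/54; Dalia 1/9; Hanan 1/54; Ibtisam 1/18; Jamal 2/3; Nabil 1/27; Tariq 1/27; Yasmin 1/18

Jamal, as surviving spouse, takes 2/3.
The remaining 1/3 passes to Fahad's descendants per stirpes.
The 1/3 is divided into 3 equal shares of 1/9 among Dalia, Hamid, Maysoon.
Dalia is living and takes 1/9.
Hamid predeceased; the 1/9 allotted to Hamid's branch passes to Hamid's issue by representation.
The 1/9 is divided into 3 equal shares of 1/27 among Tariq, Umar, Nabil.
Tariq is living and takes 1/27.
Umar predeceased; the 1/27 allotted to Umar's branch passes to Umar's issue by representation.
The 1/27 is divided into 2 equal shares of 1/54 among Hanan, Amira.
Hanan is living and takes 1/54.
Amira is living and takes 1/54.
Nabil is living and takes 1/27.
Maysoon predeceased; the 1/9 allotted to Maysoon's branch passes to Maysoon's issue by representation.
The 1/9 is divided into 2 equal shares of 1/18 among Yasmin, Ibtisam.
Yasmin is living and takes 1/18.
Ibtisam is living and takes 1/18.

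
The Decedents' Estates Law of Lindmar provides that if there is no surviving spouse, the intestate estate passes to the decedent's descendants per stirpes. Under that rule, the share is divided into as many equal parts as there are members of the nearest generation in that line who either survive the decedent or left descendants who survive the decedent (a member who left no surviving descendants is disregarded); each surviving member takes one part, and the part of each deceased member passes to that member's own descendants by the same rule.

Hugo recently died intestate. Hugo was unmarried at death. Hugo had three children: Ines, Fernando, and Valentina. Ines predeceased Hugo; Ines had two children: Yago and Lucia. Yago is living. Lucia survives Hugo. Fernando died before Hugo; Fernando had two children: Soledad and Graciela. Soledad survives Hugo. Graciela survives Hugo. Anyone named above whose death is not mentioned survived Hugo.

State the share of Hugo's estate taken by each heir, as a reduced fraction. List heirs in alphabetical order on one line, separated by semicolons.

There is no surviving spouse, so the entire estate passes to Hugo's descendants per stirpes.
The estate is divided into 3 equal shares of 1/3 among Ines, Fernando, Valentina.
Ines predeceased; the 1/3 allotted to Ines's branch passes to Ines's issue by representation.
The 1/3 is divided into 2 equal shares of 1/6 among Yago, Lucia.
Yago is living and takes 1/6.
Lucia is living and takes 1/6.
Fernando predeceased; the 1/3 allotted to Fernando's branch passes to Fernando's issue by representation.
The 1/3 is divided into 2 equal shares of 1/6 among Soledad, Graciela.
Soledad is living and takes 1/6.
Graciela is living and takes 1/6.
Valentina is living and takes 1/3.

Graciela 1/6; Lucia 1/6; Soledad 1/6; Valentina 1/3; Yago 1/6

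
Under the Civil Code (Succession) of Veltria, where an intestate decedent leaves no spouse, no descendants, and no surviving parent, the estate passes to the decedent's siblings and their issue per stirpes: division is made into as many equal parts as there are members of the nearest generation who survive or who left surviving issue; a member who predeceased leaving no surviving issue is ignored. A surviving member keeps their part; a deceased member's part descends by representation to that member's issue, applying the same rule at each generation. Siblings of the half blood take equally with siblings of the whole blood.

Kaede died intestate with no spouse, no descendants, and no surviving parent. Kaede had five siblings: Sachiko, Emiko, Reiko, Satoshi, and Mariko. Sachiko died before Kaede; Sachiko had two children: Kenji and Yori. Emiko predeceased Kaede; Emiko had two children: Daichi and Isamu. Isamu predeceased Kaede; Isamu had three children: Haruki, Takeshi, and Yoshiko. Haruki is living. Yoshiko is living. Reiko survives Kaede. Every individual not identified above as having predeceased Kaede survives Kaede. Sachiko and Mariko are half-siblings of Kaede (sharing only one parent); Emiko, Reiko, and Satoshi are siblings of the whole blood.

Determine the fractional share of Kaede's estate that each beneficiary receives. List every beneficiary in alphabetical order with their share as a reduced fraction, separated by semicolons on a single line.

Daichi 1/10; Haruki 1/30; Kenji 1/10; Mariko 1/5; Reiko 1/5; Satoshi 1/5; Takeshi 1/30; Yori 1/10; Yoshiko 1/30

No spouse, descendants, or parent survives, so the estate passes to Kaede's siblings per stirpes.
Half-blood and whole-blood siblings take equally under the stated rule.
The estate is divided into 5 equal shares of 1/5 among Sachiko, Emiko, Reiko, Satoshi, Mariko.
Sachiko predeceased; the 1/5 allotted to Sachiko's branch passes to Sachiko's issue by representation.
The 1/5 is divided into 2 equal shares of 1/10 among Kenji, Yori.
Kenji is living and takes 1/10.
Yori is living and takes 1/10.
Emiko predeceased; the 1/5 allotted to Emiko's branch passes to Emiko's issue by representation.
The 1/5 is divided into 2 equal shares of 1/10 among Daichi, Isamu.
Daichi is living and takes 1/10.
Isamu predeceased; the 1/10 allotted to Isamu's branch passes to Isamu's issue by representation.
The 1/10 is divided into 3 equal shares of 1/30 among Haruki, Takeshi, Yoshiko.
Haruki is living and takes 1/30.
Takeshi is living and takes 1/30.
Yoshiko is living and takes 1/30.
Reiko is living and takes 1/5.
Satoshi is living and takes 1/5.
Mariko is living and takes 1/5.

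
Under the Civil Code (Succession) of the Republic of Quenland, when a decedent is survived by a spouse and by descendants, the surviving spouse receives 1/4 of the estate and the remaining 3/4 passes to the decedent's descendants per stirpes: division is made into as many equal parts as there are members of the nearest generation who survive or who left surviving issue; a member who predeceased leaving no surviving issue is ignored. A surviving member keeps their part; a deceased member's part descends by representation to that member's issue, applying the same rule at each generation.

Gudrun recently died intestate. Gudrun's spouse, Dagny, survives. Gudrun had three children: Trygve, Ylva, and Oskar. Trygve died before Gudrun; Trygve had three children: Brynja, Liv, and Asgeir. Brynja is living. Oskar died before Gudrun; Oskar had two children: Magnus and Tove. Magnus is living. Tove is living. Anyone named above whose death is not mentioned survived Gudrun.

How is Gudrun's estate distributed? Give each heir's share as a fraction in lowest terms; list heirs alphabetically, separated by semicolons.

Dagny, as surviving spouse, takes 1/4.
The remaining 3/4 passes to Gudrun's descendants per stirpes.
The 3/4 is divided into 3 equal shares of 1/4 among Trygve, Ylva, Oskar.
Trygve predeceased; the 1/4 allotted to Trygve's branch passes to Trygve's issue by representation.
The 1/4 is divided into 3 equal shares of 1/12 among Brynja, Liv, Asgeir.
Brynja is living and takes 1/12.
Liv is living and takes 1/12.
Asgeir is living and takes 1/12.
Ylva is living and takes 1/4.
Oskar predeceased; the 1/4 allotted to Oskar's branch passes to Oskar's issue by representation.
The 1/4 is divided into 2 equal shares of 1/8 among Magnus, Tove.
Magnus is living and takes 1/8.
Tove is living and takes 1/8.

Asgeir 1/12; Brynja 1/12; Dagny 1/4; Liv 1/12; Magnus 1/8; Tove 1/8; Ylva 1/4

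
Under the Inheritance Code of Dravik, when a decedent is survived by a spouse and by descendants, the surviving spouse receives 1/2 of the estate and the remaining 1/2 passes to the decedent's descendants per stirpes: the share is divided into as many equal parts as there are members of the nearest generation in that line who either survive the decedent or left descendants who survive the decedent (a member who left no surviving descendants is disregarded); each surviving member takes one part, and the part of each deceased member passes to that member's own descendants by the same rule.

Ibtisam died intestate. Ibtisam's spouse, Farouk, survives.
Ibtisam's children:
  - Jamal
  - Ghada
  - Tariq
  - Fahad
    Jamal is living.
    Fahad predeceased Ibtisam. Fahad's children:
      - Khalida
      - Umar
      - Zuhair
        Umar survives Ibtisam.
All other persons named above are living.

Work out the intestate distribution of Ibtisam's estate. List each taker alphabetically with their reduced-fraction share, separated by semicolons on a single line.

Farouk, as surviving spouse, takes 1/2.
The remaining 1/2 passes to Ibtisam's descendants per stirpes.
The 1/2 is divided into 4 equal shares of 1/8 among Jamal, Ghada, Tariq, Fahad.
Jamal is living and takes 1/8.
Ghada is living and takes 1/8.
Tariq is living and takes 1/8.
Fahad predeceased; the 1/8 allotted to Fahad's branch passes to Fahad's issue by representation.
The 1/8 is divided into 3 equal shares of 1/24 among Khalida, Umar, Zuhair.
Khalida is living and takes 1/24.
Umar is living and takes 1/24.
Zuhair is living and takes 1/24.

Farouk 1/2; Ghada 1/8; Jamal 1/8; Khalida 1/24; Tariq 1/8; Umar 1/24; Zuhair 1/24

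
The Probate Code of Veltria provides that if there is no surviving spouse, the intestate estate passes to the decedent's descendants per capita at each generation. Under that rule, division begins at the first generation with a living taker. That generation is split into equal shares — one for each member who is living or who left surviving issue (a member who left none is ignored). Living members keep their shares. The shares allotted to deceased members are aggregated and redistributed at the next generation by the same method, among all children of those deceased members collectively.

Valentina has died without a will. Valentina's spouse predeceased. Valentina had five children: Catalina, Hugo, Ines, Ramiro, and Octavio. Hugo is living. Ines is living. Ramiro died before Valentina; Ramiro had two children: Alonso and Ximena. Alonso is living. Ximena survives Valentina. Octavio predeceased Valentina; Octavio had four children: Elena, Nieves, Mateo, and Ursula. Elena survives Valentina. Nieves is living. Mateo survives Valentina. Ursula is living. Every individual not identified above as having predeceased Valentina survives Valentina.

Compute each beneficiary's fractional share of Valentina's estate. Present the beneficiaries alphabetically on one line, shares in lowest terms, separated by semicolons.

There is no surviving spouse, so the entire estate passes to Valentina's descendants per capita at each generation.
At generation 1 (Catalina, Hugo, Ines, Ramiro, Octavio) there are 5 shares of (1)/5 = 1/5 each.
Living: Catalina, Hugo, and Ines — each takes 1/5.
Deceased: Ramiro and Octavio. Their combined 2/5 is pooled and carried to generation 2.
At generation 2 (Alonso, Ximena, Elena, Nieves, Mateo, Ursula) there are 6 shares of (2/5)/6 = 1/15 each.
Living: Alonso, Ximena, Elena, Nieves, Mateo, and Ursula — each takes 1/15.

Alonso 1/15; Catalina 1/5; Elena 1/15; Hugo 1/5; Ines 1/5; Mateo 1/15; Nieves 1/15; Ursula 1/15; Ximena 1/15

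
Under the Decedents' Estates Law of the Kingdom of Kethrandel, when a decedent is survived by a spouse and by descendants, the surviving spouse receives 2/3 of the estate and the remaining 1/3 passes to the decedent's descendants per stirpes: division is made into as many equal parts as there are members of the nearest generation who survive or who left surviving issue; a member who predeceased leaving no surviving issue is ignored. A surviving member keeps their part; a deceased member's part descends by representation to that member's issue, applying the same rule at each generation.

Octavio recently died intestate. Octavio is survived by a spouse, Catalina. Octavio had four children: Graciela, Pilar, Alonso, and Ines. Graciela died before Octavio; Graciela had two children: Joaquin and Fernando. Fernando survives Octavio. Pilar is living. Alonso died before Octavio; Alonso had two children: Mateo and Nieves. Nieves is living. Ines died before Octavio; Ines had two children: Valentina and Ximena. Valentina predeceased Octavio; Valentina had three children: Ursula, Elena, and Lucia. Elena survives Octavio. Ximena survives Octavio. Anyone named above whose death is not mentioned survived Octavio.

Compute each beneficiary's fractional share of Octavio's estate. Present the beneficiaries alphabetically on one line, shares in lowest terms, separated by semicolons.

Catalina 2/3; Elena 1/72; Fernando 1/24; Joaquin 1/24; Lucia 1/72; Mateo 1/24; Nieves 1/24; Pilar 1/12; Ursula 1/72; Ximena 1/24

Catalina, as surviving spouse, takes 2/3.
The remaining 1/3 passes to Octavio's descendants per stirpes.
The 1/3 is divided into 4 equal shares of 1/12 among Graciela, Pilar, Alonso, Ines.
Graciela predeceased; the 1/12 allotted to Graciela's branch passes to Graciela's issue by representation.
The 1/12 is divided into 2 equal shares of 1/24 among Joaquin, Fernando.
Joaquin is living and takes 1/24.
Fernando is living and takes 1/24.
Pilar is living and takes 1/12.
Alonso predeceased; the 1/12 allotted to Alonso's branch passes to Alonso's issue by representation.
The 1/12 is divided into 2 equal shares of 1/24 among Mateo, Nieves.
Mateo is living and takes 1/24.
Nieves is living and takes 1/24.
Ines predeceased; the 1/12 allotted to Ines's branch passes to Ines's issue by representation.
The 1/12 is divided into 2 equal shares of 1/24 among Valentina, Ximena.
Valentina predeceased; the 1/24 allotted to Valentina's branch passes to Valentina's issue by representation.
The 1/24 is divided into 3 equal shares of 1/72 among Ursula, Elena, Lucia.
Ursula is living and takes 1/72.
Elena is living and takes 1/72.
Lucia is living and takes 1/72.
Ximena is living and takes 1/24.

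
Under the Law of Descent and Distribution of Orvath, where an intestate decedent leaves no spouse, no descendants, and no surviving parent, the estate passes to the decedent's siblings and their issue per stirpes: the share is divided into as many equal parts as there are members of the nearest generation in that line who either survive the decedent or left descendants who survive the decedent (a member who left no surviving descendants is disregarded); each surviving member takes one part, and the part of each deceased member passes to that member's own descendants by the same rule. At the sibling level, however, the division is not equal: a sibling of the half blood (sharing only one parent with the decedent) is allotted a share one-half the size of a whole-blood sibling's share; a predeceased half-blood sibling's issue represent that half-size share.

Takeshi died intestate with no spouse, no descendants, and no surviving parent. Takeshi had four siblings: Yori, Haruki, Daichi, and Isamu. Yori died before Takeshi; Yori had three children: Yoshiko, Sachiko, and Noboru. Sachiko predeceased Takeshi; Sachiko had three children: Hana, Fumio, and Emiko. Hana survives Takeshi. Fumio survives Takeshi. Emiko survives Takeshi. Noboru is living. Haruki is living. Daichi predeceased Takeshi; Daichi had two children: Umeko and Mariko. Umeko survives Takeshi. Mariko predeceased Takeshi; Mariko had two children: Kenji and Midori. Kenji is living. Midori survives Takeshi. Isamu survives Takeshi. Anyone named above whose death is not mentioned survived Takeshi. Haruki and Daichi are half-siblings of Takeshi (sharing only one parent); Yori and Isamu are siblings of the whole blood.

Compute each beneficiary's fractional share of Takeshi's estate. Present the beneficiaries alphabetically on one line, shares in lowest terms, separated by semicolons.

No spouse, descendants, or parent survives, so the estate passes to Takeshi's siblings per stirpes.
Half-blood siblings count for one-half the weight of whole-blood siblings at the initial division.
Dividing 1 in proportion to weights (total weight 3): Yori (weight 1) → 1/3; Haruki (weight 1/2) → 1/6; Daichi (weight 1/2) → 1/6; Isamu (weight 1) → 1/3.
Yori predeceased; the 1/3 allotted to Yori's branch passes to Yori's issue by representation.
The 1/3 is divided into 3 equal shares of 1/9 among Yoshiko, Sachiko, Noboru.
Yoshiko is living and takes 1/9.
Sachiko predeceased; the 1/9 allotted to Sachiko's branch passes to Sachiko's issue by representation.
The 1/9 is divided into 3 equal shares of 1/27 among Hana, Fumio, Emiko.
Hana is living and takes 1/27.
Fumio is living and takes 1/27.
Emiko is living and takes 1/27.
Noboru is living and takes 1/9.
Haruki is living and takes 1/6.
Daichi predeceased; the 1/6 allotted to Daichi's branch passes to Daichi's issue by representation.
The 1/6 is divided into 2 equal shares of 1/12 among Umeko, Mariko.
Umeko is living and takes 1/12.
Mariko predeceased; the 1/12 allotted to Mariko's branch passes to Mariko's issue by representation.
The 1/12 is divided into 2 equal shares of 1/24 among Kenji, Midori.
Kenji is living and takes 1/24.
Midori is living and takes 1/24.
Isamu is living and takes 1/3.

Emiko 1/27; Fumio 1/27; Hana 1/27; Haruki 1/6; Isamu 1/3; Kenji 1/24; Midori 1/24; Noboru 1/9; Umeko 1/12; Yoshiko 1/9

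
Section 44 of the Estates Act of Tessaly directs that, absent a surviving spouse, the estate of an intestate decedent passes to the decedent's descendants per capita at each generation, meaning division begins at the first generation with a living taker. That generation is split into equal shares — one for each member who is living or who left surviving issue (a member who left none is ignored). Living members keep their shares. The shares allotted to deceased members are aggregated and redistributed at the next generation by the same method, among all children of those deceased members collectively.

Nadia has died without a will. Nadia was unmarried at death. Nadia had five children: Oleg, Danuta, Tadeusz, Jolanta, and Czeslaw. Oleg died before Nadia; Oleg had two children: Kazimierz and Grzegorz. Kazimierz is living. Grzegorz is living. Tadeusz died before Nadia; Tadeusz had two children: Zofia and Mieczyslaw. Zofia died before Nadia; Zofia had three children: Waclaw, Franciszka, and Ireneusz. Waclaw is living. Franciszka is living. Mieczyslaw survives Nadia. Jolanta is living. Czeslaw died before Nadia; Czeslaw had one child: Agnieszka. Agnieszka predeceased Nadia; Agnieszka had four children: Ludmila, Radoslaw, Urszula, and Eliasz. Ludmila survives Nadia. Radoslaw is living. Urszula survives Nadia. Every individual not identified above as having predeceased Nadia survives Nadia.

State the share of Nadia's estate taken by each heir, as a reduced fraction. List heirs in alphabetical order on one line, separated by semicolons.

There is no surviving spouse, so the entire estate passes to Nadia's descendants per capita at each generation.
At generation 1 (Oleg, Danuta, Tadeusz, Jolanta, Czeslaw) there are 5 shares of (1)/5 = 1/5 each.
Living: Danuta and Jolanta — each takes 1/5.
Deceased: Oleg, Tadeusz, and Czeslaw. Their combined 3/5 is pooled and carried to generation 2.
At generation 2 (Kazimierz, Grzegorz, Zofia, Mieczyslaw, Agnieszka) there are 5 shares of (3/5)/5 = 3/25 each.
Living: Kazimierz, Grzegorz, and Mieczyslaw — each takes 3/25.
Deceased: Zofia and Agnieszka. Their combined 6/25 is pooled and carried to generation 3.
At generation 3 (Waclaw, Franciszka, Ireneusz, Ludmila, Radoslaw, Urszula, Eliasz) there are 7 shares of (6/25)/7 = 6/175 each.
Living: Waclaw, Franciszka, Ireneusz, Ludmila, Radoslaw, Urszula, and Eliasz — each takes 6/175.

Danuta 1/5; Eliasz 6/175; Franciszka 6/175; Grzegorz 3/25; Ireneusz 6/175; Jolanta 1/5; Kazimierz 3/25; Ludmila 6/175; Mieczyslaw 3/25; Radoslaw 6/175; Urszula 6/175; Waclaw 6/175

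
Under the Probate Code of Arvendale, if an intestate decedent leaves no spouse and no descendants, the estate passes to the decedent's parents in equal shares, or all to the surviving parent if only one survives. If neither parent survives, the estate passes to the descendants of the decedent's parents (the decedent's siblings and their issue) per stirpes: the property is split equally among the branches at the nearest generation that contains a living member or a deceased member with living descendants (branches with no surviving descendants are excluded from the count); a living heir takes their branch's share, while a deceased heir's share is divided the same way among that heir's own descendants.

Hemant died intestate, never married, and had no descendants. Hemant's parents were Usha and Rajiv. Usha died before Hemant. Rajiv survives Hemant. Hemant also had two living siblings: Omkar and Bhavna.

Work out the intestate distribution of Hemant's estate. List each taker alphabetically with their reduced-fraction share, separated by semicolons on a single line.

Only one parent, Rajiv, survives, so Rajiv takes the entire estate. The siblings take nothing because a surviving parent has priority.

Rajiv 1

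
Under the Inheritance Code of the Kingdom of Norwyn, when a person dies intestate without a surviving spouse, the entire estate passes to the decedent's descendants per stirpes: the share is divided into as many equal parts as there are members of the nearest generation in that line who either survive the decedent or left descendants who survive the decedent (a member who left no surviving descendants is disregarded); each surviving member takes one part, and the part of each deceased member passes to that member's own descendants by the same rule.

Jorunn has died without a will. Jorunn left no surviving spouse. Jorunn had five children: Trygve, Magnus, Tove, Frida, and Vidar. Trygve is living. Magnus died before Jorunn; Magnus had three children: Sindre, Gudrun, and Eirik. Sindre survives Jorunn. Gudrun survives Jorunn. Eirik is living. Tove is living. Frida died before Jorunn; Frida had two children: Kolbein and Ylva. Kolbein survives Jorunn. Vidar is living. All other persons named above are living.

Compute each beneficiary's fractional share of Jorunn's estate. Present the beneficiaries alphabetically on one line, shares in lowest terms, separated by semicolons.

There is no surviving spouse, so the entire estate passes to Jorunn's descendants per stirpes.
The estate is divided into 5 equal shares of 1/5 among Trygve, Magnus, Tove, Frida, Vidar.
Trygve is living and takes 1/5.
Magnus predeceased; the 1/5 allotted to Magnus's branch passes to Magnus's issue by representation.
The 1/5 is divided into 3 equal shares of 1/15 among Sindre, Gudrun, Eirik.
Sindre is living and takes 1/15.
Gudrun is living and takes 1/15.
Eirik is living and takes 1/15.
Tove is living and takes 1/5.
Frida predeceased; the 1/5 allotted to Frida's branch passes to Frida's issue by representation.
The 1/5 is divided into 2 equal shares of 1/10 among Kolbein, Ylva.
Kolbein is living and takes 1/10.
Ylva is living and takes 1/10.
Vidar is living and takes 1/5.

Eirik 1/15; Gudrun 1/15; Kolbein 1/10; Sindre 1/15; Tove 1/5; Trygve 1/5; Vidar 1/5; Ylva 1/10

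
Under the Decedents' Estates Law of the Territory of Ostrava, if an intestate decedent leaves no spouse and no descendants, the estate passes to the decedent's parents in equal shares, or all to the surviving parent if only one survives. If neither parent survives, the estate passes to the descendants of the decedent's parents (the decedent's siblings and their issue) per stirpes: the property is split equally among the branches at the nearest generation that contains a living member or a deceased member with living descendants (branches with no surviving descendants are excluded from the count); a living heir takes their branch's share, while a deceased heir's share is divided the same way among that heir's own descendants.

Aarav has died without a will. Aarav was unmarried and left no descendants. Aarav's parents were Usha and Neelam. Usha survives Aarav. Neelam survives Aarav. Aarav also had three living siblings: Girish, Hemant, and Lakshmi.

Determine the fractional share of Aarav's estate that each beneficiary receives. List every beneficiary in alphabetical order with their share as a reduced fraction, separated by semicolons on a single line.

Both parents survive, so Usha and Neelam each take 1/2. The siblings take nothing because a surviving parent has priority.

Neelam 1/2; Usha 1/2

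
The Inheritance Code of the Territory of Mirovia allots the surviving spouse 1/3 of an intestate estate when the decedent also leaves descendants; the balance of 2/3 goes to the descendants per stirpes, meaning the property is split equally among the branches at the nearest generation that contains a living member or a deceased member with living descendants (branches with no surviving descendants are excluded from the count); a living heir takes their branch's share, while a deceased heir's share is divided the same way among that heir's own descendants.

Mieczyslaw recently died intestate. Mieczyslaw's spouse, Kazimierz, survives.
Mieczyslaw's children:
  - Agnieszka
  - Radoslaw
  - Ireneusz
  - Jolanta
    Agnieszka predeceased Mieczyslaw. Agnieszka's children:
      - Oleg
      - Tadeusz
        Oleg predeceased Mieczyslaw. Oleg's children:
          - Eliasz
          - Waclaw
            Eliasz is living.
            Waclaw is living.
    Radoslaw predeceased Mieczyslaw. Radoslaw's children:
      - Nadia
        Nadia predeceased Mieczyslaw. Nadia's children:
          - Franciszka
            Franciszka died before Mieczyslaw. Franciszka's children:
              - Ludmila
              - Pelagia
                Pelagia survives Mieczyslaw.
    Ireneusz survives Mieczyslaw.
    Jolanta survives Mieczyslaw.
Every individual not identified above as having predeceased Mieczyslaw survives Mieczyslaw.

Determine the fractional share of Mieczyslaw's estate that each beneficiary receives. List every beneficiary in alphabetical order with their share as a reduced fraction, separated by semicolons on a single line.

Eliasz 1/24; Ireneusz 1/6; Jolanta 1/6; Kazimierz 1/3; Ludmila 1/12; Pelagia 1/12; Tadeusz 1/12; Waclaw 1/24

Kazimierz, as surviving spouse, takes 1/3.
The remaining 2/3 passes to Mieczyslaw's descendants per stirpes.
The 2/3 is divided into 4 equal shares of 1/6 among Agnieszka, Radoslaw, Ireneusz, Jolanta.
Agnieszka predeceased; the 1/6 allotted to Agnieszka's branch passes to Agnieszka's issue by representation.
The 1/6 is divided into 2 equal shares of 1/12 among Oleg, Tadeusz.
Oleg predeceased; the 1/12 allotted to Oleg's branch passes to Oleg's issue by representation.
The 1/12 is divided into 2 equal shares of 1/24 among Eliasz, Waclaw.
Eliasz is living and takes 1/24.
Waclaw is living and takes 1/24.
Tadeusz is living and takes 1/12.
Radoslaw predeceased; the 1/6 allotted to Radoslaw's branch passes to Radoslaw's issue by representation.
Nadia's line is the sole branch at this level, so the full 1/6 passes to Nadia's issue by representation.
Franciszka's line is the sole branch at this level, so the full 1/6 passes to Franciszka's issue by representation.
The 1/6 is divided into 2 equal shares of 1/12 among Ludmila, Pelagia.
Ludmila is living and takes 1/12.
Pelagia is living and takes 1/12.
Ireneusz is living and takes 1/6.
Jolanta is living and takes 1/6.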